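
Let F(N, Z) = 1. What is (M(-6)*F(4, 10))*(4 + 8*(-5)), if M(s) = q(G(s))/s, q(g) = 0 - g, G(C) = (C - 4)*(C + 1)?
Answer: -300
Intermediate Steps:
G(C) = (1 + C)*(-4 + C) (G(C) = (-4 + C)*(1 + C) = (1 + C)*(-4 + C))
q(g) = -g
M(s) = (4 - s² + 3*s)/s (M(s) = (-(-4 + s² - 3*s))/s = (4 - s² + 3*s)/s)
(M(-6)*F(4, 10))*(4 + 8*(-5)) = ((3 - 1*(-6) + 4/(-6))*1)*(4 + 8*(-5)) = ((3 + 6 + 4*(-⅙))*1)*(4 - 40) = ((3 + 6 - ⅔)*1)*(-36) = ((25/3)*1)*(-36) = (25/3)*(-36) = -300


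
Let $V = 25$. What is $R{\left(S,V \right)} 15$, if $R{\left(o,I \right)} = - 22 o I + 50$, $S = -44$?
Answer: $363750$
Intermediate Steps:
$R{\left(o,I \right)} = 50 - 22 I o$ ($R{\left(o,I \right)} = - 22 I o + 50 = 50 - 22 I o$)
$R{\left(S,V \right)} 15 = \left(50 - 550 \left(-44\right)\right) 15 = \left(50 + 24200\right) 15 = 24250 \cdot 15 = 363750$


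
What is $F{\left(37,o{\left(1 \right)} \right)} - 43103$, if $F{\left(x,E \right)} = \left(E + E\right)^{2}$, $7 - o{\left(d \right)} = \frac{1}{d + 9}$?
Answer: $- \frac{1072814}{25} \approx -42913.0$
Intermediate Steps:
$o{\left(d \right)} = 7 - \frac{1}{9 + d}$ ($o{\left(d \right)} = 7 - \frac{1}{d + 9} = 7 - \frac{1}{9 + d}$)
$F{\left(x,E \right)} = 4 E^{2}$ ($F{\left(x,E \right)} = \left(2 E\right)^{2} = 4 E^{2}$)
$F{\left(37,o{\left(1 \right)} \right)} - 43103 = 4 \left(\frac{62 + 7 \cdot 1}{9 + 1}\right)^{2} - 43103 = 4 \left(\frac{62 + 7}{10}\right)^{2} - 43103 = 4 \left(\frac{1}{10} \cdot 69\right)^{2} - 43103 = 4 \left(\frac{69}{10}\right)^{2} - 43103 = 4 \cdot \frac{4761}{100} - 43103 = \frac{4761}{25} - 43103 = - \frac{1072814}{25}$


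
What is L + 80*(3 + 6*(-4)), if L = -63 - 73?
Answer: -1816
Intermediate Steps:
L = -136
L + 80*(3 + 6*(-4)) = -136 + 80*(3 + 6*(-4)) = -136 + 80*(3 - 24) = -136 + 80*(-21) = -136 - 1680 = -1816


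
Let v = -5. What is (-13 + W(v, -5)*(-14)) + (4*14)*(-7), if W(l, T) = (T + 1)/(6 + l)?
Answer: -349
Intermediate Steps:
W(l, T) = (1 + T)/(6 + l)
(-13 + W(v, -5)*(-14)) + (4*14)*(-7) = (-13 + ((1 - 5)/(6 - 5))*(-14)) + (4*14)*(-7) = (-13 + (-4/1)*(-14)) + 56*(-7) = (-13 + (1*(-4))*(-14)) - 392 = (-13 - 4*(-14)) - 392 = (-13 + 56) - 392 = 43 - 392 = -349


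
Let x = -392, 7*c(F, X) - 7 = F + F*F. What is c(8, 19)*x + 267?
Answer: -4157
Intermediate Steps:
c(F, X) = 1 + F/7 + F²/7 (c(F, X) = 1 + (F + F*F)/7 = 1 + (F + F²)/7 = 1 + (F/7 + F²/7) = 1 + F/7 + F²/7)
c(8, 19)*x + 267 = (1 + (⅐)*8 + (⅐)*8²)*(-392) + 267 = (1 + 8/7 + (⅐)*64)*(-392) + 267 = (1 + 8/7 + 64/7)*(-392) + 267 = (79/7)*(-392) + 267 = -4424 + 267 = -4157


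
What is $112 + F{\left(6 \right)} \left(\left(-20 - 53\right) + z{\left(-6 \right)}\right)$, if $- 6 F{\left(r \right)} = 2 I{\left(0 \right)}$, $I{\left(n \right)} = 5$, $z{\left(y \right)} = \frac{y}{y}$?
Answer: $232$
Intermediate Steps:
$z{\left(y \right)} = 1$
$F{\left(r \right)} = - \frac{5}{3}$ ($F{\left(r \right)} = - \frac{2 \cdot 5}{6} = \left(- \frac{1}{6}\right) 10 = - \frac{5}{3}$)
$112 + F{\left(6 \right)} \left(\left(-20 - 53\right) + z{\left(-6 \right)}\right) = 112 - \frac{5 \left(\left(-20 - 53\right) + 1\right)}{3} = 112 - \frac{5 \left(-73 + 1\right)}{3} = 112 - -120 = 112 + 120 = 232$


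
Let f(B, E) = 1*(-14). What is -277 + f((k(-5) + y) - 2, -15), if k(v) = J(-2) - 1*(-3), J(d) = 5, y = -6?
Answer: -291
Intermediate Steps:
k(v) = 8 (k(v) = 5 - 1*(-3) = 5 + 3 = 8)
f(B, E) = -14
-277 + f((k(-5) + y) - 2, -15) = -277 - 14 = -291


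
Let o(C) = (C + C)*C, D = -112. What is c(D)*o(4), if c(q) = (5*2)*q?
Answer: -35840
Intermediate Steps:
o(C) = 2*C² (o(C) = (2*C)*C = 2*C²)
c(q) = 10*q
c(D)*o(4) = (10*(-112))*(2*4²) = -2240*16 = -1120*32 = -35840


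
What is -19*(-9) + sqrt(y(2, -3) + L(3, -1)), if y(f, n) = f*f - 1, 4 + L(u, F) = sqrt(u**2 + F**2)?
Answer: 171 + sqrt(-1 + sqrt(10)) ≈ 172.47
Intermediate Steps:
L(u, F) = -4 + sqrt(F**2 + u**2) (L(u, F) = -4 + sqrt(u**2 + F**2) = -4 + sqrt(F**2 + u**2))
y(f, n) = -1 + f**2 (y(f, n) = f**2 - 1 = -1 + f**2)
-19*(-9) + sqrt(y(2, -3) + L(3, -1)) = -19*(-9) + sqrt((-1 + 2**2) + (-4 + sqrt((-1)**2 + 3**2))) = 171 + sqrt((-1 + 4) + (-4 + sqrt(1 + 9))) = 171 + sqrt(3 + (-4 + sqrt(10))) = 171 + sqrt(-1 + sqrt(10))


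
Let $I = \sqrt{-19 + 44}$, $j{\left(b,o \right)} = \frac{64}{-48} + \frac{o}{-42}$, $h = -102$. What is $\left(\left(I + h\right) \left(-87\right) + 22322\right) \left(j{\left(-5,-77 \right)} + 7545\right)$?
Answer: $\frac{464214251}{2} \approx 2.3211 \cdot 10^{8}$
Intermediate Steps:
$j{\left(b,o \right)} = - \frac{4}{3} - \frac{o}{42}$ ($j{\left(b,o \right)} = 64 \left(- \frac{1}{48}\right) + o \left(- \frac{1}{42}\right) = - \frac{4}{3} - \frac{o}{42}$)
$I = 5$ ($I = \sqrt{25} = 5$)
$\left(\left(I + h\right) \left(-87\right) + 22322\right) \left(j{\left(-5,-77 \right)} + 7545\right) = \left(\left(5 - 102\right) \left(-87\right) + 22322\right) \left(\left(- \frac{4}{3} - - \frac{11}{6}\right) + 7545\right) = \left(\left(-97\right) \left(-87\right) + 22322\right) \left(\left(- \frac{4}{3} + \frac{11}{6}\right) + 7545\right) = \left(8439 + 22322\right) \left(\frac{1}{2} + 7545\right) = 30761 \cdot \frac{15091}{2} = \frac{464214251}{2}$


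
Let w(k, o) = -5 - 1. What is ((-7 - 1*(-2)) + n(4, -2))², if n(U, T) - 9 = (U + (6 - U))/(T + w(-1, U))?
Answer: 169/16 ≈ 10.563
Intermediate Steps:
w(k, o) = -6
n(U, T) = 9 + 6/(-6 + T) (n(U, T) = 9 + (U + (6 - U))/(T - 6) = 9 + 6/(-6 + T))
((-7 - 1*(-2)) + n(4, -2))² = ((-7 - 1*(-2)) + 3*(-16 + 3*(-2))/(-6 - 2))² = ((-7 + 2) + 3*(-16 - 6)/(-8))² = (-5 + 3*(-⅛)*(-22))² = (-5 + 33/4)² = (13/4)² = 169/16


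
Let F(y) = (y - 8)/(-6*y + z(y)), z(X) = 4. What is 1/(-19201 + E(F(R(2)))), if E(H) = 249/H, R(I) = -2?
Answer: -5/97997 ≈ -5.1022e-5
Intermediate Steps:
F(y) = (-8 + y)/(4 - 6*y) (F(y) = (y - 8)/(-6*y + 4) = (-8 + y)/(4 - 6*y))
1/(-19201 + E(F(R(2)))) = 1/(-19201 + 249/(((8 - 1*(-2))/(2*(-2 + 3*(-2)))))) = 1/(-19201 + 249/(((8 + 2)/(2*(-2 - 6))))) = 1/(-19201 + 249/(((½)*10/(-8)))) = 1/(-19201 + 249/(((½)*(-⅛)*10))) = 1/(-19201 + 249/(-5/8)) = 1/(-19201 + 249*(-8/5)) = 1/(-19201 - 1992/5) = 1/(-97997/5) = -5/97997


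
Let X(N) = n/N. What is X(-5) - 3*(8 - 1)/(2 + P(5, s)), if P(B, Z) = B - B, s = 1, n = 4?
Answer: -113/10 ≈ -11.300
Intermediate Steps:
P(B, Z) = 0
X(N) = 4/N
X(-5) - 3*(8 - 1)/(2 + P(5, s)) = 4/(-5) - 3*(8 - 1)/(2 + 0) = 4*(-1/5) - 21/2 = -4/5 - 21/2 = -113/10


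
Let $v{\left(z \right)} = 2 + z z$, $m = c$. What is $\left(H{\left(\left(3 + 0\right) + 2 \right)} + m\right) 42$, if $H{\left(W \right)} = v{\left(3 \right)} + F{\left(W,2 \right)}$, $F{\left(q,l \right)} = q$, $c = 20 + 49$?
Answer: $3570$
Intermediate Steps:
$c = 69$
$m = 69$
$v{\left(z \right)} = 2 + z^{2}$
$H{\left(W \right)} = 11 + W$ ($H{\left(W \right)} = \left(2 + 3^{2}\right) + W = \left(2 + 9\right) + W = 11 + W$)
$\left(H{\left(\left(3 + 0\right) + 2 \right)} + m\right) 42 = \left(\left(11 + \left(\left(3 + 0\right) + 2\right)\right) + 69\right) 42 = \left(\left(11 + \left(3 + 2\right)\right) + 69\right) 42 = \left(\left(11 + 5\right) + 69\right) 42 = \left(16 + 69\right) 42 = 85 \cdot 42 = 3570$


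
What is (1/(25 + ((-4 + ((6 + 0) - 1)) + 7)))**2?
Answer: 1/1089 ≈ 0.00091827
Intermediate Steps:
(1/(25 + ((-4 + ((6 + 0) - 1)) + 7)))**2 = (1/(25 + ((-4 + (6 - 1)) + 7)))**2 = (1/(25 + ((-4 + 5) + 7)))**2 = (1/(25 + (1 + 7)))**2 = (1/(25 + 8))**2 = (1/33)**2 = 1/1089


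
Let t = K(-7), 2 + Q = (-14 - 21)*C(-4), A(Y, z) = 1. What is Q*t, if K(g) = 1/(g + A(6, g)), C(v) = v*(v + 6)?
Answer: -139/3 ≈ -46.333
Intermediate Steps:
C(v) = v*(6 + v)
K(g) = 1/(1 + g) (K(g) = 1/(g + 1) = 1/(1 + g))
Q = 278 (Q = -2 + (-14 - 21)*(-4*(6 - 4)) = -2 - (-140)*2 = -2 - 35*(-8) = -2 + 280 = 278)
t = -1/6 (t = 1/(1 - 7) = 1/(-6) = -1/6 ≈ -0.16667)
Q*t = 278*(-1/6) = -139/3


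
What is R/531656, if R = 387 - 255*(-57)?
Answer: 7461/265828 ≈ 0.028067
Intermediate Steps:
R = 14922 (R = 387 + 14535 = 14922)
R/531656 = 14922/531656 = 14922*(1/531656) = 7461/265828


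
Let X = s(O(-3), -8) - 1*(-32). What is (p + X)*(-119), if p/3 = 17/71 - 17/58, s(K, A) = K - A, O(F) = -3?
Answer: -18052657/4118 ≈ -4383.8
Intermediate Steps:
p = -663/4118 (p = 3*(17/71 - 17/58) = 3*(-221/4118) = -663/4118 ≈ -0.16100)
X = 37 (X = (-3 - 1*(-8)) - 1*(-32) = (-3 + 8) + 32 = 5 + 32 = 37)
(p + X)*(-119) = (-663/4118 + 37)*(-119) = (151703/4118)*(-119) = -18052657/4118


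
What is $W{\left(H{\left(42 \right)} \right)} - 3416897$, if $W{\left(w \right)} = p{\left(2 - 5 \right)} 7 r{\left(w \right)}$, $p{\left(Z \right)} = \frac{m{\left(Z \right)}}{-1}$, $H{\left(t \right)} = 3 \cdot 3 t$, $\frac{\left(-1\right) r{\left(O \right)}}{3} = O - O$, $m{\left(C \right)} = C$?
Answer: $-3416897$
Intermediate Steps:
$r{\left(O \right)} = 0$ ($r{\left(O \right)} = - 3 \left(O - O\right) = \left(-3\right) 0 = 0$)
$H{\left(t \right)} = 9 t$
$p{\left(Z \right)} = - Z$ ($p{\left(Z \right)} = \frac{Z}{-1} = Z \left(-1\right) = - Z$)
$W{\left(w \right)} = 0$ ($W{\left(w \right)} = - (2 - 5) 7 \cdot 0 = \left(-1\right) \left(-3\right) 7 \cdot 0 = 3 \cdot 7 \cdot 0 = 21 \cdot 0 = 0$)
$W{\left(H{\left(42 \right)} \right)} - 3416897 = 0 - 3416897 = -3416897$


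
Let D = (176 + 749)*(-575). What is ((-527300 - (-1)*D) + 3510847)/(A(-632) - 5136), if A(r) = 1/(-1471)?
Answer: -3606409512/7555057 ≈ -477.35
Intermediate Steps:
A(r) = -1/1471
D = -531875 (D = 925*(-575) = -531875)
((-527300 - (-1)*D) + 3510847)/(A(-632) - 5136) = ((-527300 - (-1)*(-531875)) + 3510847)/(-1/1471 - 5136) = ((-527300 - 1*531875) + 3510847)/(-7555057/1471) = ((-527300 - 531875) + 3510847)*(-1471/7555057) = (-1059175 + 3510847)*(-1471/7555057) = 2451672*(-1471/7555057) = -3606409512/7555057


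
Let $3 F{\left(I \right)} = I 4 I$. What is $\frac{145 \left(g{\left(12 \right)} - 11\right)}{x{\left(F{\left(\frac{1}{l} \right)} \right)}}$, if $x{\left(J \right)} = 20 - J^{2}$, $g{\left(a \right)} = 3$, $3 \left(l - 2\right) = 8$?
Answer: $- \frac{2785160}{48011} \approx -58.011$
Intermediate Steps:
$l = \frac{14}{3}$ ($l = 2 + \frac{1}{3} \cdot 8 = 2 + \frac{8}{3} = \frac{14}{3} \approx 4.6667$)
$F{\left(I \right)} = \frac{4 I^{2}}{3}$ ($F{\left(I \right)} = \frac{I 4 I}{3} = \frac{4 I I}{3} = \frac{4 I^{2}}{3}$)
$\frac{145 \left(g{\left(12 \right)} - 11\right)}{x{\left(F{\left(\frac{1}{l} \right)} \right)}} = \frac{145 \left(3 - 11\right)}{20 - \left(\frac{4 \left(\frac{1}{\frac{14}{3}}\right)^{2}}{3}\right)^{2}} = \frac{145 \left(-8\right)}{20 - \left(\frac{4 \left(\frac{3}{14}\right)^{2}}{3}\right)^{2}} = - \frac{1160}{20 - \left(\frac{4}{3} \cdot \frac{9}{196}\right)^{2}} = - \frac{1160}{20 - \left(\frac{3}{49}\right)^{2}} = - \frac{1160}{20 - \frac{9}{2401}} = - \frac{1160}{\frac{48011}{2401}} = \left(-1160\right) \frac{2401}{48011} = - \frac{2785160}{48011}$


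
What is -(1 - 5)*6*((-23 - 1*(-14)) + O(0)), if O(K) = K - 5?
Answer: -336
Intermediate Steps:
O(K) = -5 + K
-(1 - 5)*6*((-23 - 1*(-14)) + O(0)) = -(1 - 5)*6*((-23 - 1*(-14)) + (-5 + 0)) = -(-4*6)*((-23 + 14) - 5) = -(-24)*(-9 - 5) = -(-24)*(-14) = -1*336 = -336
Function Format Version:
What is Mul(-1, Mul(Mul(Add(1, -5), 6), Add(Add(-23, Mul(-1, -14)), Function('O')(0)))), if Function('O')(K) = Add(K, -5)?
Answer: -336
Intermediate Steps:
Function('O')(K) = Add(-5, K)
Mul(-1, Mul(Mul(Add(1, -5), 6), Add(Add(-23, Mul(-1, -14)), Function('O')(0)))) = Mul(-1, Mul(Mul(Add(1, -5), 6), Add(Add(-23, Mul(-1, -14)), Add(-5, 0)))) = Mul(-1, Mul(Mul(-4, 6), Add(Add(-23, 14), -5))) = Mul(-1, Mul(-24, Add(-9, -5))) = Mul(-1, Mul(-24, -14)) = Mul(-1, 336) = -336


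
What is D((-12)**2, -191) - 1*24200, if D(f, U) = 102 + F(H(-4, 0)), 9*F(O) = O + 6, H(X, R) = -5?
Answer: -216881/9 ≈ -24098.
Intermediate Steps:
F(O) = 2/3 + O/9 (F(O) = (O + 6)/9 = (6 + O)/9 = 2/3 + O/9)
D(f, U) = 919/9 (D(f, U) = 102 + (2/3 + (1/9)*(-5)) = 102 + (2/3 - 5/9) = 102 + 1/9 = 919/9)
D((-12)**2, -191) - 1*24200 = 919/9 - 1*24200 = 919/9 - 24200 = -216881/9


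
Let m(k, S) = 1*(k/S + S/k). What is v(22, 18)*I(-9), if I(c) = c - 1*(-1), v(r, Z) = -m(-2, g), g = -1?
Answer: 20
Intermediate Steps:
m(k, S) = S/k + k/S (m(k, S) = 1*(S/k + k/S) = S/k + k/S)
v(r, Z) = -5/2 (v(r, Z) = -(-1/(-2) - 2/(-1)) = -(-1*(-1/2) - 2*(-1)) = -(1/2 + 2) = -1*5/2 = -5/2)
I(c) = 1 + c (I(c) = c + 1 = 1 + c)
v(22, 18)*I(-9) = -5*(1 - 9)/2 = -5/2*(-8) = 20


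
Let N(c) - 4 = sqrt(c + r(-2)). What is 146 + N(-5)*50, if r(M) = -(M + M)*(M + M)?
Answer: 346 + 50*I*sqrt(21) ≈ 346.0 + 229.13*I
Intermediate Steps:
r(M) = -4*M**2 (r(M) = -2*M*2*M = -4*M**2)
N(c) = 4 + sqrt(-16 + c) (N(c) = 4 + sqrt(c - 4*(-2)**2) = 4 + sqrt(c - 4*4) = 4 + sqrt(c - 16) = 4 + sqrt(-16 + c))
146 + N(-5)*50 = 146 + (4 + sqrt(-16 - 5))*50 = 146 + (4 + sqrt(-21))*50 = 146 + (4 + I*sqrt(21))*50 = 146 + (200 + 50*I*sqrt(21)) = 346 + 50*I*sqrt(21)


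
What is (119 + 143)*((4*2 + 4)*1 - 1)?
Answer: 2882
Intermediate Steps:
(119 + 143)*((4*2 + 4)*1 - 1) = 262*((8 + 4)*1 - 1) = 262*(12*1 - 1) = 262*(12 - 1) = 262*11 = 2882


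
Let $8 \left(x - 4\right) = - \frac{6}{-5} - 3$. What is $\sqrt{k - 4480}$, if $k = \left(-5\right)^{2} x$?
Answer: $\frac{i \sqrt{70170}}{4} \approx 66.224 i$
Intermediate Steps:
$x = \frac{151}{40}$ ($x = 4 + \frac{- \frac{6}{-5} - 3}{8} = 4 + \frac{\left(-6\right) \left(- \frac{1}{5}\right) - 3}{8} = 4 + \frac{\frac{6}{5} - 3}{8} = 4 + \frac{1}{8} \left(- \frac{9}{5}\right) = 4 - \frac{9}{40} = \frac{151}{40} \approx 3.775$)
$k = \frac{755}{8}$ ($k = \left(-5\right)^{2} \cdot \frac{151}{40} = 25 \cdot \frac{151}{40} = \frac{755}{8} \approx 94.375$)
$\sqrt{k - 4480} = \sqrt{\frac{755}{8} - 4480} = \sqrt{- \frac{35085}{8}} = \frac{i \sqrt{70170}}{4}$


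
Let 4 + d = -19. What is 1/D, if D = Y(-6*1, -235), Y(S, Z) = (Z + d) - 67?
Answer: -1/325 ≈ -0.0030769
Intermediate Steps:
d = -23 (d = -4 - 19 = -23)
Y(S, Z) = -90 + Z (Y(S, Z) = (Z - 23) - 67 = (-23 + Z) - 67 = -90 + Z)
D = -325 (D = -90 - 235 = -325)
1/D = 1/(-325) = -1/325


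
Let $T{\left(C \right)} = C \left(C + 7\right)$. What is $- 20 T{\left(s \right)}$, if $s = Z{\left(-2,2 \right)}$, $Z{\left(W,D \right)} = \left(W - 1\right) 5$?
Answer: $-2400$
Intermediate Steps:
$Z{\left(W,D \right)} = -5 + 5 W$ ($Z{\left(W,D \right)} = \left(-1 + W\right) 5 = -5 + 5 W$)
$s = -15$ ($s = -5 + 5 \left(-2\right) = -5 - 10 = -15$)
$T{\left(C \right)} = C \left(7 + C\right)$
$- 20 T{\left(s \right)} = - 20 \left(- 15 \left(7 - 15\right)\right) = - 20 \left(\left(-15\right) \left(-8\right)\right) = \left(-20\right) 120 = -2400$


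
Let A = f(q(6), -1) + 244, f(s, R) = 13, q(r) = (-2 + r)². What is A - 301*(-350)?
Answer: 105607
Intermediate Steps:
A = 257 (A = 13 + 244 = 257)
A - 301*(-350) = 257 - 301*(-350) = 257 + 105350 = 105607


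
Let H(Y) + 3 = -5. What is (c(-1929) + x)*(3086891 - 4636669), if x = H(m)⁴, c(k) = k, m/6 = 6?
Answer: -3358368926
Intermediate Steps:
m = 36 (m = 6*6 = 36)
H(Y) = -8 (H(Y) = -3 - 5 = -8)
x = 4096 (x = (-8)⁴ = 4096)
(c(-1929) + x)*(3086891 - 4636669) = (-1929 + 4096)*(3086891 - 4636669) = 2167*(-1549778) = -3358368926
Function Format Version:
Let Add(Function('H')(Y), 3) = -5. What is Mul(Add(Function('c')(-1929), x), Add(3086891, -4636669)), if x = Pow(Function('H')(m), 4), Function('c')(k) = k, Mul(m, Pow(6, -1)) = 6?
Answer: -3358368926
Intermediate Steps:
m = 36 (m = Mul(6, 6) = 36)
Function('H')(Y) = -8 (Function('H')(Y) = Add(-3, -5) = -8)
x = 4096 (x = Pow(-8, 4) = 4096)
Mul(Add(Function('c')(-1929), x), Add(3086891, -4636669)) = Mul(Add(-1929, 4096), Add(3086891, -4636669)) = Mul(2167, -1549778) = -3358368926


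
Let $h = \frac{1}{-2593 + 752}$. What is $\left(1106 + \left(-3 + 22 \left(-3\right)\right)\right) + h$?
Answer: $\frac{1909116}{1841} \approx 1037.0$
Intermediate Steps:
$h = - \frac{1}{1841}$ ($h = \frac{1}{-1841} = - \frac{1}{1841} \approx -0.00054318$)
$\left(1106 + \left(-3 + 22 \left(-3\right)\right)\right) + h = \left(1106 + \left(-3 + 22 \left(-3\right)\right)\right) - \frac{1}{1841} = \left(1106 - 69\right) - \frac{1}{1841} = 1037 - \frac{1}{1841} = \frac{1909116}{1841}$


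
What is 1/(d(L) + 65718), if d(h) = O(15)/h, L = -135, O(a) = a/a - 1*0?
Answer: 135/8871929 ≈ 1.5217e-5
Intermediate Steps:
O(a) = 1 (O(a) = 1 + 0 = 1)
d(h) = 1/h
1/(d(L) + 65718) = 1/(1/(-135) + 65718) = 1/(-1/135 + 65718) = 1/(8871929/135) = 135/8871929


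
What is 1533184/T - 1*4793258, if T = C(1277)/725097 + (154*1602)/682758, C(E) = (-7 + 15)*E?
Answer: -3662748948717818/5162841289 ≈ -7.0944e+5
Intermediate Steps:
C(E) = 8*E
T = 10325682578/27503654307 (T = (8*1277)/725097 + (154*1602)/682758 = 10216*(1/725097) + 246708*(1/682758) = 10216/725097 + 13706/37931 = 10325682578/27503654307 ≈ 0.37543)
1533184/T - 1*4793258 = 1533184/(10325682578/27503654307) - 1*4793258 = 1533184*(27503654307/10325682578) - 4793258 = 21084081362511744/5162841289 - 4793258 = -3662748948717818/5162841289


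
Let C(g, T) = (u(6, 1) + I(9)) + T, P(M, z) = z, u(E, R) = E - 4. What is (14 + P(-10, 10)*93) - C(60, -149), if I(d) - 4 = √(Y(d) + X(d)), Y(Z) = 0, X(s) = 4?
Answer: 1085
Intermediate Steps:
u(E, R) = -4 + E
I(d) = 6 (I(d) = 4 + √(0 + 4) = 4 + √4 = 4 + 2 = 6)
C(g, T) = 8 + T (C(g, T) = ((-4 + 6) + 6) + T = (2 + 6) + T = 8 + T)
(14 + P(-10, 10)*93) - C(60, -149) = (14 + 10*93) - (8 - 149) = (14 + 930) - 1*(-141) = 944 + 141 = 1085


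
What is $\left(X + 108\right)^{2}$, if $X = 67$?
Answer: $30625$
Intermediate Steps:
$\left(X + 108\right)^{2} = \left(67 + 108\right)^{2} = 175^{2} = 30625$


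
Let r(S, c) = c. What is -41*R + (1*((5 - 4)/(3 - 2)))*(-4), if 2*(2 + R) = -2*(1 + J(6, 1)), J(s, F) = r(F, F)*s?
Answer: 365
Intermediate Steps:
J(s, F) = F*s
R = -9 (R = -2 + (-2*(1 + 1*6))/2 = -2 + (-2*(1 + 6))/2 = -2 + (-2*7)/2 = -2 + (½)*(-14) = -2 - 7 = -9)
-41*R + (1*((5 - 4)/(3 - 2)))*(-4) = -41*(-9) + (1*((5 - 4)/(3 - 2)))*(-4) = 369 + (1*(1/1))*(-4) = 369 + (1*(1*1))*(-4) = 369 + (1*1)*(-4) = 369 + 1*(-4) = 369 - 4 = 365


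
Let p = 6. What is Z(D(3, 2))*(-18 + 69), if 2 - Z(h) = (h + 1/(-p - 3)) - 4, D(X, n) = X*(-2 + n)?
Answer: 935/3 ≈ 311.67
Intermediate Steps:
Z(h) = 55/9 - h (Z(h) = 2 - ((h + 1/(-1*6 - 3)) - 4) = 2 - ((h + 1/(-6 - 3)) - 4) = 2 - ((h + 1/(-9)) - 4) = 2 - ((h - ⅑) - 4) = 2 - ((-⅑ + h) - 4) = 2 - (-37/9 + h) = 2 + (37/9 - h) = 55/9 - h)
Z(D(3, 2))*(-18 + 69) = (55/9 - 3*(-2 + 2))*(-18 + 69) = (55/9 - 3*0)*51 = (55/9 - 1*0)*51 = (55/9 + 0)*51 = (55/9)*51 = 935/3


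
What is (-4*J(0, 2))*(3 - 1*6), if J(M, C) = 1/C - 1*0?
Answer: 6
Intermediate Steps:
J(M, C) = 1/C (J(M, C) = 1/C + 0 = 1/C)
(-4*J(0, 2))*(3 - 1*6) = (-4/2)*(3 - 1*6) = (-4*½)*(3 - 6) = -2*(-3) = 6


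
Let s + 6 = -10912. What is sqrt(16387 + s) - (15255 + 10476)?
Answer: -25731 + sqrt(5469) ≈ -25657.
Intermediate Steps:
s = -10918 (s = -6 - 10912 = -10918)
sqrt(16387 + s) - (15255 + 10476) = sqrt(16387 - 10918) - (15255 + 10476) = sqrt(5469) - 1*25731 = sqrt(5469) - 25731 = -25731 + sqrt(5469)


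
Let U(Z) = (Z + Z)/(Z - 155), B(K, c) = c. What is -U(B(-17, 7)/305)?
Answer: 7/23634 ≈ 0.00029618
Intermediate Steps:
U(Z) = 2*Z/(-155 + Z) (U(Z) = (2*Z)/(-155 + Z) = 2*Z/(-155 + Z))
-U(B(-17, 7)/305) = -2*7/305/(-155 + 7/305) = -2*7*(1/305)/(-155 + 7*(1/305)) = -2*7/(305*(-155 + 7/305)) = -2*7/(305*(-47268/305)) = -2*7*(-305)/(305*47268) = -1*(-7/23634) = 7/23634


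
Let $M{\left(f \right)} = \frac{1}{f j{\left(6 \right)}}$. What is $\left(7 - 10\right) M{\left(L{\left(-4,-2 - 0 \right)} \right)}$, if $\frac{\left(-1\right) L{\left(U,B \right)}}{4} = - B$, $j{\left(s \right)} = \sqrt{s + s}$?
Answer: $\frac{\sqrt{3}}{16} \approx 0.10825$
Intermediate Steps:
$j{\left(s \right)} = \sqrt{2} \sqrt{s}$ ($j{\left(s \right)} = \sqrt{2 s} = \sqrt{2} \sqrt{s}$)
$L{\left(U,B \right)} = 4 B$ ($L{\left(U,B \right)} = - 4 \left(- B\right) = 4 B$)
$M{\left(f \right)} = \frac{\sqrt{3}}{6 f}$ ($M{\left(f \right)} = \frac{1}{f \sqrt{2} \sqrt{6}} = \frac{1}{f 2 \sqrt{3}} = \frac{1}{2 f \sqrt{3}} = \frac{\sqrt{3}}{6 f}$)
$\left(7 - 10\right) M{\left(L{\left(-4,-2 - 0 \right)} \right)} = \left(7 - 10\right) \frac{\sqrt{3}}{6 \cdot 4 \left(-2 - 0\right)} = - 3 \frac{\sqrt{3}}{6 \cdot 4 \left(-2 + 0\right)} = - 3 \frac{\sqrt{3}}{6 \cdot 4 \left(-2\right)} = - 3 \frac{\sqrt{3}}{6 \left(-8\right)} = - 3 \cdot \frac{1}{6} \sqrt{3} \left(- \frac{1}{8}\right) = - 3 \left(- \frac{\sqrt{3}}{48}\right) = \frac{\sqrt{3}}{16}$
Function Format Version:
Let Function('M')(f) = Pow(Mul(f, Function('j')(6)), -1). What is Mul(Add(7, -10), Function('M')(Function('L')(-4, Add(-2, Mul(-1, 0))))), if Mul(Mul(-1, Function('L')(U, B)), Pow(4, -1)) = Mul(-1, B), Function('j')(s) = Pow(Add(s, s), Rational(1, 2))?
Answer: Mul(Rational(1, 16), Pow(3, Rational(1, 2))) ≈ 0.10825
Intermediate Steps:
Function('j')(s) = Mul(Pow(2, Rational(1, 2)), Pow(s, Rational(1, 2))) (Function('j')(s) = Pow(Mul(2, s), Rational(1, 2)) = Mul(Pow(2, Rational(1, 2)), Pow(s, Rational(1, 2))))
Function('L')(U, B) = Mul(4, B) (Function('L')(U, B) = Mul(-4, Mul(-1, B)) = Mul(4, B))
Function('M')(f) = Mul(Rational(1, 6), Pow(3, Rational(1, 2)), Pow(f, -1)) (Function('M')(f) = Pow(Mul(f, Mul(Pow(2, Rational(1, 2)), Pow(6, Rational(1, 2)))), -1) = Pow(Mul(f, Mul(2, Pow(3, Rational(1, 2)))), -1) = Pow(Mul(2, f, Pow(3, Rational(1, 2))), -1) = Mul(Rational(1, 6), Pow(3, Rational(1, 2)), Pow(f, -1)))
Mul(Add(7, -10), Function('M')(Function('L')(-4, Add(-2, Mul(-1, 0))))) = Mul(Add(7, -10), Mul(Rational(1, 6), Pow(3, Rational(1, 2)), Pow(Mul(4, Add(-2, Mul(-1, 0))), -1))) = Mul(-3, Mul(Rational(1, 6), Pow(3, Rational(1, 2)), Pow(Mul(4, Add(-2, 0)), -1))) = Mul(-3, Mul(Rational(1, 6), Pow(3, Rational(1, 2)), Pow(Mul(4, -2), -1))) = Mul(-3, Mul(Rational(1, 6), Pow(3, Rational(1, 2)), Pow(-8, -1))) = Mul(-3, Mul(Rational(1, 6), Pow(3, Rational(1, 2)), Rational(-1, 8))) = Mul(-3, Mul(Rational(-1, 48), Pow(3, Rational(1, 2)))) = Mul(Rational(1, 16), Pow(3, Rational(1, 2)))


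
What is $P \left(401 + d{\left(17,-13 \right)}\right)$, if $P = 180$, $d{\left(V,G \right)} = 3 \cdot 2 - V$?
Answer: $70200$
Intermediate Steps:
$d{\left(V,G \right)} = 6 - V$
$P \left(401 + d{\left(17,-13 \right)}\right) = 180 \left(401 + \left(6 - 17\right)\right) = 180 \left(401 - 11\right) = 180 \cdot 390 = 70200$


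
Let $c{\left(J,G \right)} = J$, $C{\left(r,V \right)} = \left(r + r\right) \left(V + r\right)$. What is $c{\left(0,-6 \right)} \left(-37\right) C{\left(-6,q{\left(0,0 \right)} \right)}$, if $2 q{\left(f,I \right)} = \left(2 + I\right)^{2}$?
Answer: $0$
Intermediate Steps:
$q{\left(f,I \right)} = \frac{\left(2 + I\right)^{2}}{2}$
$C{\left(r,V \right)} = 2 r \left(V + r\right)$
$c{\left(0,-6 \right)} \left(-37\right) C{\left(-6,q{\left(0,0 \right)} \right)} = 0 \left(-37\right) 2 \left(-6\right) \left(\frac{\left(2 + 0\right)^{2}}{2} - 6\right) = 0 \cdot 2 \left(-6\right) \left(\frac{2^{2}}{2} - 6\right) = 0 \cdot 2 \left(-6\right) \left(\frac{1}{2} \cdot 4 - 6\right) = 0 \cdot 2 \left(-6\right) \left(2 - 6\right) = 0 \cdot 2 \left(-6\right) \left(-4\right) = 0 \cdot 48 = 0$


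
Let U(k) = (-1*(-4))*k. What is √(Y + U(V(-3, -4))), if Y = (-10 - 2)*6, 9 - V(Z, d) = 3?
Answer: 4*I*√3 ≈ 6.9282*I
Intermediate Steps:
V(Z, d) = 6 (V(Z, d) = 9 - 1*3 = 9 - 3 = 6)
U(k) = 4*k
Y = -72 (Y = -12*6 = -72)
√(Y + U(V(-3, -4))) = √(-72 + 4*6) = √(-72 + 24) = √(-48) = 4*I*√3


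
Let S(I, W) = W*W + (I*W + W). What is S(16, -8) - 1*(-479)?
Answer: 407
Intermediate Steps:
S(I, W) = W + W² + I*W (S(I, W) = W² + (W + I*W) = W + W² + I*W)
S(16, -8) - 1*(-479) = -8*(1 + 16 - 8) - 1*(-479) = -8*9 + 479 = -72 + 479 = 407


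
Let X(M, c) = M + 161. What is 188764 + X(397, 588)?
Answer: 189322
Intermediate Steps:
X(M, c) = 161 + M
188764 + X(397, 588) = 188764 + (161 + 397) = 188764 + 558 = 189322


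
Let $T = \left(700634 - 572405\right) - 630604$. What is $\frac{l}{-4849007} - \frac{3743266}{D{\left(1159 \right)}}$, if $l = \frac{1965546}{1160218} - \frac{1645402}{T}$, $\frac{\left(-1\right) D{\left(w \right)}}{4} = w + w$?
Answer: $\frac{139205862482176981517283}{344810323447807658500} \approx 403.72$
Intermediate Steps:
$D{\left(w \right)} = - 8 w$ ($D{\left(w \right)} = - 4 \left(w + w\right) = - 4 \cdot 2 w = - 8 w$)
$T = -502375$ ($T = 128229 - 630604 = -502375$)
$l = \frac{1448233094693}{291432258875}$ ($l = \frac{1965546}{1160218} - \frac{1645402}{-502375} = 1965546 \cdot \frac{1}{1160218} - - \frac{1645402}{502375} = \frac{982773}{580109} + \frac{1645402}{502375} = \frac{1448233094693}{291432258875} \approx 4.9694$)
$\frac{l}{-4849007} - \frac{3743266}{D{\left(1159 \right)}} = \frac{1448233094693}{291432258875 \left(-4849007\right)} - \frac{3743266}{\left(-8\right) 1159} = \frac{1448233094693}{291432258875} \left(- \frac{1}{4849007}\right) - \frac{3743266}{-9272} = - \frac{1448233094693}{1413157063310687125} - - \frac{98507}{244} = - \frac{1448233094693}{1413157063310687125} + \frac{98507}{244} = \frac{139205862482176981517283}{344810323447807658500}$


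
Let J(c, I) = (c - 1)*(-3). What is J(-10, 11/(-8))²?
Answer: 1089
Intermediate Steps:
J(c, I) = 3 - 3*c (J(c, I) = (-1 + c)*(-3) = 3 - 3*c)
J(-10, 11/(-8))² = (3 - 3*(-10))² = (3 + 30)² = 33² = 1089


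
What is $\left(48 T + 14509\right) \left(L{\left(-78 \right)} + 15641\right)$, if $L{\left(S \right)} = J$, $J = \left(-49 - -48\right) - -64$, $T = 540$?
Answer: $634897016$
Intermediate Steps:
$J = 63$ ($J = \left(-49 + 48\right) + 64 = -1 + 64 = 63$)
$L{\left(S \right)} = 63$
$\left(48 T + 14509\right) \left(L{\left(-78 \right)} + 15641\right) = \left(48 \cdot 540 + 14509\right) \left(63 + 15641\right) = \left(25920 + 14509\right) 15704 = 40429 \cdot 15704 = 634897016$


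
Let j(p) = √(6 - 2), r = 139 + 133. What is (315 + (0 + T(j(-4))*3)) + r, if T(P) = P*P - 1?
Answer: 596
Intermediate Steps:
r = 272
j(p) = 2 (j(p) = √4 = 2)
T(P) = -1 + P² (T(P) = P² - 1 = -1 + P²)
(315 + (0 + T(j(-4))*3)) + r = (315 + (0 + (-1 + 2²)*3)) + 272 = (315 + (0 + (-1 + 4)*3)) + 272 = (315 + (0 + 3*3)) + 272 = (315 + (0 + 9)) + 272 = (315 + 9) + 272 = 324 + 272 = 596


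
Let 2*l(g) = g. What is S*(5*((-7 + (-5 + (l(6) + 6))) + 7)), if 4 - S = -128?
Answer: 2640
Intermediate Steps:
S = 132 (S = 4 - 1*(-128) = 4 + 128 = 132)
l(g) = g/2
S*(5*((-7 + (-5 + (l(6) + 6))) + 7)) = 132*(5*((-7 + (-5 + ((½)*6 + 6))) + 7)) = 132*(5*((-7 + (-5 + (3 + 6))) + 7)) = 132*(5*((-7 + (-5 + 9)) + 7)) = 132*(5*((-7 + 4) + 7)) = 132*(5*(-3 + 7)) = 132*(5*4) = 132*20 = 2640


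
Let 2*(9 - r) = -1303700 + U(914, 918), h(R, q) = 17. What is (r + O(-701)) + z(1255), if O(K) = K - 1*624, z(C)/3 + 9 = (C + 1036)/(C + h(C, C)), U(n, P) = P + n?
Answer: 275428875/424 ≈ 6.4960e+5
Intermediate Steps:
z(C) = -27 + 3*(1036 + C)/(17 + C) (z(C) = -27 + 3*((C + 1036)/(C + 17)) = -27 + 3*((1036 + C)/(17 + C)) = -27 + 3*(1036 + C)/(17 + C))
O(K) = -624 + K (O(K) = K - 624 = -624 + K)
r = 650943 (r = 9 - (-1303700 + (918 + 914))/2 = 9 - (-1303700 + 1832)/2 = 9 - 1/2*(-1301868) = 9 + 650934 = 650943)
(r + O(-701)) + z(1255) = (650943 + (-624 - 701)) + 3*(883 - 8*1255)/(17 + 1255) = (650943 - 1325) + 3*(883 - 10040)/1272 = 649618 + 3*(1/1272)*(-9157) = 649618 - 9157/424 = 275428875/424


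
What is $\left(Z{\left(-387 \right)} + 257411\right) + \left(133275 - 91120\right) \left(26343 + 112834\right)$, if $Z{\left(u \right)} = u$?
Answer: $5867263459$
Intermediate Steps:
$\left(Z{\left(-387 \right)} + 257411\right) + \left(133275 - 91120\right) \left(26343 + 112834\right) = \left(-387 + 257411\right) + \left(133275 - 91120\right) \left(26343 + 112834\right) = 257024 + 42155 \cdot 139177 = 257024 + 5867006435 = 5867263459$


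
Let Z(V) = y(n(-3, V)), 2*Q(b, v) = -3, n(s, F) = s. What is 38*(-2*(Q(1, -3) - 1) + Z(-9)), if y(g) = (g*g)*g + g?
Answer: -950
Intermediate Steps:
Q(b, v) = -3/2 (Q(b, v) = (½)*(-3) = -3/2)
y(g) = g + g³ (y(g) = g²*g + g = g³ + g = g + g³)
Z(V) = -30 (Z(V) = -3 + (-3)³ = -3 - 27 = -30)
38*(-2*(Q(1, -3) - 1) + Z(-9)) = 38*(-2*(-3/2 - 1) - 30) = 38*(-2*(-5/2) - 30) = 38*(5 - 30) = 38*(-25) = -950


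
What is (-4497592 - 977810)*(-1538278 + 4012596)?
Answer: -13547885725836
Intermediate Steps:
(-4497592 - 977810)*(-1538278 + 4012596) = -5475402*2474318 = -13547885725836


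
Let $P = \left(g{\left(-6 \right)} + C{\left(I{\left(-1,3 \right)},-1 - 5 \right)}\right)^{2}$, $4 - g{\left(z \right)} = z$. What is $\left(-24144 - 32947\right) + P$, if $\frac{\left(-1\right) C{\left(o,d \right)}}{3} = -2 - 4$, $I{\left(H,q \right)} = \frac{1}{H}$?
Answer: $-56307$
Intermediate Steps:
$g{\left(z \right)} = 4 - z$
$C{\left(o,d \right)} = 18$ ($C{\left(o,d \right)} = - 3 \left(-2 - 4\right) = \left(-3\right) \left(-6\right) = 18$)
$P = 784$ ($P = \left(\left(4 - -6\right) + 18\right)^{2} = \left(\left(4 + 6\right) + 18\right)^{2} = \left(10 + 18\right)^{2} = 28^{2} = 784$)
$\left(-24144 - 32947\right) + P = \left(-24144 - 32947\right) + 784 = -57091 + 784 = -56307$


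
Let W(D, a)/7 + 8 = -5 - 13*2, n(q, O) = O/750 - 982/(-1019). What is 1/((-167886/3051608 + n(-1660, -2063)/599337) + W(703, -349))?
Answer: -349442151373129500/95416933131217712069 ≈ -0.0036623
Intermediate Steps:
n(q, O) = 982/1019 + O/750 (n(q, O) = O*(1/750) - 982*(-1/1019) = O/750 + 982/1019 = 982/1019 + O/750)
W(D, a) = -273 (W(D, a) = -56 + 7*(-5 - 13*2) = -56 + 7*(-5 - 26) = -56 + 7*(-31) = -56 - 217 = -273)
1/((-167886/3051608 + n(-1660, -2063)/599337) + W(703, -349)) = 1/((-167886/3051608 + (982/1019 + (1/750)*(-2063))/599337) - 273) = 1/((-167886*1/3051608 + (982/1019 - 2063/750)*(1/599337)) - 273) = 1/((-83943/1525804 - 1365697/764250*1/599337) - 273) = 1/((-83943/1525804 - 1365697/458043302250) - 273) = 1/(-19225806353358569/349442151373129500 - 273) = 1/(-95416933131217712069/349442151373129500) = -349442151373129500/95416933131217712069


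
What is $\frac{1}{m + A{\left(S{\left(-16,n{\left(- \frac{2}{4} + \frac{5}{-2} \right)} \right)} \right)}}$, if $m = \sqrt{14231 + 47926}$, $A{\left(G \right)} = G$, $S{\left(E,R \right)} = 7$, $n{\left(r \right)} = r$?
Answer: $- \frac{7}{62108} + \frac{\sqrt{62157}}{62108} \approx 0.0039015$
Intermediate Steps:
$m = \sqrt{62157} \approx 249.31$
$\frac{1}{m + A{\left(S{\left(-16,n{\left(- \frac{2}{4} + \frac{5}{-2} \right)} \right)} \right)}} = \frac{1}{\sqrt{62157} + 7} = \frac{1}{7 + \sqrt{62157}}$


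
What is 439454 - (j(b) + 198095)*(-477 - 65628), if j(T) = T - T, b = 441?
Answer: 13095509429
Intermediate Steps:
j(T) = 0
439454 - (j(b) + 198095)*(-477 - 65628) = 439454 - (0 + 198095)*(-477 - 65628) = 439454 - 198095*(-66105) = 439454 - 1*(-13095069975) = 439454 + 13095069975 = 13095509429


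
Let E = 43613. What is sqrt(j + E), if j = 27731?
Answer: 28*sqrt(91) ≈ 267.10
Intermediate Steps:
sqrt(j + E) = sqrt(27731 + 43613) = sqrt(71344) = 28*sqrt(91)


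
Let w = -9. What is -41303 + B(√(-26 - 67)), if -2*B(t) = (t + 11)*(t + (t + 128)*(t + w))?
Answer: -57751/2 - 75*I*√93/2 ≈ -28876.0 - 361.64*I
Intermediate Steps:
B(t) = -(11 + t)*(t + (-9 + t)*(128 + t))/2 (B(t) = -(t + 11)*(t + (t + 128)*(t - 9))/2 = -(11 + t)*(t + (128 + t)*(-9 + t))/2 = -(11 + t)*(t + (-9 + t)*(128 + t))/2)
-41303 + B(√(-26 - 67)) = -41303 + (6336 - 84*√(-26 - 67) - 131*(√(-26 - 67))²/2 - (-26 - 67)^(3/2)/2) = -41303 + (6336 - 84*I*√93 - 131*(√(-93))²/2 - (-93*I*√93)/2) = -41303 + (6336 - 84*I*√93 - 131*(I*√93)²/2 - (-93*I*√93)/2) = -41303 + (6336 - 84*I*√93 - 131/2*(-93) - (-93)*I*√93/2) = -41303 + (6336 - 84*I*√93 + 12183/2 + 93*I*√93/2) = -41303 + (24855/2 - 75*I*√93/2) = -57751/2 - 75*I*√93/2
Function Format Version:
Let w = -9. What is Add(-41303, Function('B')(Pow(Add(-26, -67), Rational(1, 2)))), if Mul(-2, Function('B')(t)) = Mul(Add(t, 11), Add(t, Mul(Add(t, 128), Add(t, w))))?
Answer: Add(Rational(-57751, 2), Mul(Rational(-75, 2), I, Pow(93, Rational(1, 2)))) ≈ Add(-28876., Mul(-361.64, I))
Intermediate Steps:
Function('B')(t) = Mul(Rational(-1, 2), Add(11, t), Add(t, Mul(Add(-9, t), Add(128, t)))) (Function('B')(t) = Mul(Rational(-1, 2), Mul(Add(t, 11), Add(t, Mul(Add(t, 128), Add(t, -9))))) = Mul(Rational(-1, 2), Mul(Add(11, t), Add(t, Mul(Add(128, t), Add(-9, t))))) = Mul(Rational(-1, 2), Mul(Add(11, t), Add(t, Mul(Add(-9, t), Add(128, t))))) = Mul(Rational(-1, 2), Add(11, t), Add(t, Mul(Add(-9, t), Add(128, t)))))
Add(-41303, Function('B')(Pow(Add(-26, -67), Rational(1, 2)))) = Add(-41303, Add(6336, Mul(-84, Pow(Add(-26, -67), Rational(1, 2))), Mul(Rational(-131, 2), Pow(Pow(Add(-26, -67), Rational(1, 2)), 2)), Mul(Rational(-1, 2), Pow(Pow(Add(-26, -67), Rational(1, 2)), 3)))) = Add(-41303, Add(6336, Mul(-84, Pow(-93, Rational(1, 2))), Mul(Rational(-131, 2), Pow(Pow(-93, Rational(1, 2)), 2)), Mul(Rational(-1, 2), Pow(Pow(-93, Rational(1, 2)), 3)))) = Add(-41303, Add(6336, Mul(-84, Mul(I, Pow(93, Rational(1, 2)))), Mul(Rational(-131, 2), Pow(Mul(I, Pow(93, Rational(1, 2))), 2)), Mul(Rational(-1, 2), Pow(Mul(I, Pow(93, Rational(1, 2))), 3)))) = Add(-41303, Add(6336, Mul(-84, I, Pow(93, Rational(1, 2))), Mul(Rational(-131, 2), -93), Mul(Rational(-1, 2), Mul(-93, I, Pow(93, Rational(1, 2)))))) = Add(-41303, Add(6336, Mul(-84, I, Pow(93, Rational(1, 2))), Rational(12183, 2), Mul(Rational(93, 2), I, Pow(93, Rational(1, 2))))) = Add(-41303, Add(Rational(24855, 2), Mul(Rational(-75, 2), I, Pow(93, Rational(1, 2))))) = Add(Rational(-57751, 2), Mul(Rational(-75, 2), I, Pow(93, Rational(1, 2))))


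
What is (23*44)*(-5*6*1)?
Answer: -30360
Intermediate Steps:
(23*44)*(-5*6*1) = 1012*(-30*1) = 1012*(-30) = -30360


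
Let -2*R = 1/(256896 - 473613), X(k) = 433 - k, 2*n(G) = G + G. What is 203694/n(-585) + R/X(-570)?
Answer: -3279732181889/9419243210 ≈ -348.19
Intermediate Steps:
n(G) = G (n(G) = (G + G)/2 = (2*G)/2 = G)
R = 1/433434 (R = -1/(2*(256896 - 473613)) = -½/(-216717) = -½*(-1/216717) = 1/433434 ≈ 2.3072e-6)
203694/n(-585) + R/X(-570) = 203694/(-585) + 1/(433434*(433 - 1*(-570))) = 203694*(-1/585) + 1/(433434*(433 + 570)) = -67898/195 + (1/433434)/1003 = -67898/195 + (1/433434)*(1/1003) = -67898/195 + 1/434734302 = -3279732181889/9419243210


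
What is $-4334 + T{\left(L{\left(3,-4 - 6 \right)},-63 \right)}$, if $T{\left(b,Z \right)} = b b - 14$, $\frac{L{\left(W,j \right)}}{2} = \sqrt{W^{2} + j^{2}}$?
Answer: $-3912$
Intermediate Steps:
$L{\left(W,j \right)} = 2 \sqrt{W^{2} + j^{2}}$
$T{\left(b,Z \right)} = -14 + b^{2}$ ($T{\left(b,Z \right)} = b^{2} - 14 = -14 + b^{2}$)
$-4334 + T{\left(L{\left(3,-4 - 6 \right)},-63 \right)} = -4334 - \left(14 - \left(2 \sqrt{3^{2} + \left(-4 - 6\right)^{2}}\right)^{2}\right) = -4334 - \left(14 - \left(2 \sqrt{9 + \left(-4 - 6\right)^{2}}\right)^{2}\right) = -4334 - \left(14 - \left(2 \sqrt{9 + \left(-10\right)^{2}}\right)^{2}\right) = -4334 - \left(14 - \left(2 \sqrt{9 + 100}\right)^{2}\right) = -4334 - \left(14 - \left(2 \sqrt{109}\right)^{2}\right) = -4334 + \left(-14 + 436\right) = -4334 + 422 = -3912$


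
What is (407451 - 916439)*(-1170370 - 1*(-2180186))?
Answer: -513984226208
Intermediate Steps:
(407451 - 916439)*(-1170370 - 1*(-2180186)) = -508988*(-1170370 + 2180186) = -508988*1009816 = -513984226208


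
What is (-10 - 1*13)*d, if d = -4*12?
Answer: 1104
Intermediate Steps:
d = -48
(-10 - 1*13)*d = (-10 - 1*13)*(-48) = (-10 - 13)*(-48) = -23*(-48) = 1104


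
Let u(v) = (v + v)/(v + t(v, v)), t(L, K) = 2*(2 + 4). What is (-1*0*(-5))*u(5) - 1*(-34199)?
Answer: 34199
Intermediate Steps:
t(L, K) = 12 (t(L, K) = 2*6 = 12)
u(v) = 2*v/(12 + v) (u(v) = (v + v)/(v + 12) = (2*v)/(12 + v) = 2*v/(12 + v))
(-1*0*(-5))*u(5) - 1*(-34199) = (-1*0*(-5))*(2*5/(12 + 5)) - 1*(-34199) = (0*(-5))*(2*5/17) + 34199 = 0*(2*5*(1/17)) + 34199 = 0*(10/17) + 34199 = 0 + 34199 = 34199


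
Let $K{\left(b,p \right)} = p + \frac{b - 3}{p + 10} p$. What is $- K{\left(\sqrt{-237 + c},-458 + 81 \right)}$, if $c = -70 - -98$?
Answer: $\frac{139490}{367} - \frac{377 i \sqrt{209}}{367} \approx 380.08 - 14.851 i$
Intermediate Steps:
$c = 28$ ($c = -70 + 98 = 28$)
$K{\left(b,p \right)} = p + \frac{p \left(-3 + b\right)}{10 + p}$ ($K{\left(b,p \right)} = p + \frac{-3 + b}{10 + p} p = p + \frac{p \left(-3 + b\right)}{10 + p}$)
$- K{\left(\sqrt{-237 + c},-458 + 81 \right)} = - \frac{\left(-458 + 81\right) \left(7 + \sqrt{-237 + 28} + \left(-458 + 81\right)\right)}{10 + \left(-458 + 81\right)} = - \frac{\left(-377\right) \left(7 + \sqrt{-209} - 377\right)}{10 - 377} = - \frac{\left(-377\right) \left(7 + i \sqrt{209} - 377\right)}{-367} = - \frac{\left(-377\right) \left(-1\right) \left(-370 + i \sqrt{209}\right)}{367} = - (- \frac{139490}{367} + \frac{377 i \sqrt{209}}{367}) = \frac{139490}{367} - \frac{377 i \sqrt{209}}{367}$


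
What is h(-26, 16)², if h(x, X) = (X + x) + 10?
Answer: 0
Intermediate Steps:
h(x, X) = 10 + X + x
h(-26, 16)² = (10 + 16 - 26)² = 0² = 0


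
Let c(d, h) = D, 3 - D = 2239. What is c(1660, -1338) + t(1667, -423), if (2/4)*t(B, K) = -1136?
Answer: -4508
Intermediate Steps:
D = -2236 (D = 3 - 1*2239 = 3 - 2239 = -2236)
t(B, K) = -2272 (t(B, K) = 2*(-1136) = -2272)
c(d, h) = -2236
c(1660, -1338) + t(1667, -423) = -2236 - 2272 = -4508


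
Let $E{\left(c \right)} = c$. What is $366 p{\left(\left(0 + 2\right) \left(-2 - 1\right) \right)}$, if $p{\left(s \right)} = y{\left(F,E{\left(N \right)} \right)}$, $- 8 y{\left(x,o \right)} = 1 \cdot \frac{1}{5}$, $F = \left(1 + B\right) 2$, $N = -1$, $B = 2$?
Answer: $- \frac{183}{20} \approx -9.15$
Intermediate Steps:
$F = 6$ ($F = \left(1 + 2\right) 2 = 3 \cdot 2 = 6$)
$y{\left(x,o \right)} = - \frac{1}{40}$ ($y{\left(x,o \right)} = - \frac{1 \cdot \frac{1}{5}}{8} = \left(- \frac{1}{8}\right) \frac{1}{5} = - \frac{1}{40}$)
$p{\left(s \right)} = - \frac{1}{40}$
$366 p{\left(\left(0 + 2\right) \left(-2 - 1\right) \right)} = 366 \left(- \frac{1}{40}\right) = - \frac{183}{20}$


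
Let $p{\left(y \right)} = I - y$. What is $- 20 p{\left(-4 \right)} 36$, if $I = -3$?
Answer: $-720$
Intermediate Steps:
$p{\left(y \right)} = -3 - y$
$- 20 p{\left(-4 \right)} 36 = - 20 \left(-3 - -4\right) 36 = - 20 \left(-3 + 4\right) 36 = \left(-20\right) 1 \cdot 36 = \left(-20\right) 36 = -720$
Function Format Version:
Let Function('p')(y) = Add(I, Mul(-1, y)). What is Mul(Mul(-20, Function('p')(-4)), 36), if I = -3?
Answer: -720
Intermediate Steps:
Function('p')(y) = Add(-3, Mul(-1, y))
Mul(Mul(-20, Function('p')(-4)), 36) = Mul(Mul(-20, Add(-3, Mul(-1, -4))), 36) = Mul(Mul(-20, Add(-3, 4)), 36) = Mul(Mul(-20, 1), 36) = Mul(-20, 36) = -720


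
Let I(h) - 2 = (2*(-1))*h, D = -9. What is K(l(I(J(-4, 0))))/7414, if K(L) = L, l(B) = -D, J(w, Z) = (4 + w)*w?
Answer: 9/7414 ≈ 0.0012139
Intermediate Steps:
J(w, Z) = w*(4 + w)
I(h) = 2 - 2*h (I(h) = 2 + (2*(-1))*h = 2 - 2*h)
l(B) = 9 (l(B) = -1*(-9) = 9)
K(l(I(J(-4, 0))))/7414 = 9/7414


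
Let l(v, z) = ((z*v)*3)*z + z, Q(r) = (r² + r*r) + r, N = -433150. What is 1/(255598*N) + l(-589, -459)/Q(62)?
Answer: -824305545739344719/17160402423500 ≈ -48035.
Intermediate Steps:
Q(r) = r + 2*r² (Q(r) = (r² + r²) + r = 2*r² + r = r + 2*r²)
l(v, z) = z + 3*v*z² (l(v, z) = ((v*z)*3)*z + z = (3*v*z)*z + z = 3*v*z² + z = z + 3*v*z²)
1/(255598*N) + l(-589, -459)/Q(62) = 1/(255598*(-433150)) + (-459*(1 + 3*(-589)*(-459)))/((62*(1 + 2*62))) = (1/255598)*(-1/433150) + (-459*(1 + 811053))/((62*(1 + 124))) = -1/110712273700 + (-459*811054)/((62*125)) = -1/110712273700 - 372273786/7750 = -1/110712273700 - 372273786*1/7750 = -1/110712273700 - 186136893/3875 = -824305545739344719/17160402423500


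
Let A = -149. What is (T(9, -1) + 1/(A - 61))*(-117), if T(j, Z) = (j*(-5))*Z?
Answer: -368511/70 ≈ -5264.4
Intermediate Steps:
T(j, Z) = -5*Z*j (T(j, Z) = (-5*j)*Z = -5*Z*j)
(T(9, -1) + 1/(A - 61))*(-117) = (-5*(-1)*9 + 1/(-149 - 61))*(-117) = (45 + 1/(-210))*(-117) = (45 - 1/210)*(-117) = (9449/210)*(-117) = -368511/70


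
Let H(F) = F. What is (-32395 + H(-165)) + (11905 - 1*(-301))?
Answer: -20354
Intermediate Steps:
(-32395 + H(-165)) + (11905 - 1*(-301)) = (-32395 - 165) + (11905 - 1*(-301)) = -32560 + (11905 + 301) = -32560 + 12206 = -20354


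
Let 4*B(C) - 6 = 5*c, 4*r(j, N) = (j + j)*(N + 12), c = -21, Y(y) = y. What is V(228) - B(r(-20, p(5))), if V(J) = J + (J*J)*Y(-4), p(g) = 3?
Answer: -830733/4 ≈ -2.0768e+5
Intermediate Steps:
r(j, N) = j*(12 + N)/2 (r(j, N) = ((j + j)*(N + 12))/4 = ((2*j)*(12 + N))/4 = (2*j*(12 + N))/4 = j*(12 + N)/2)
B(C) = -99/4 (B(C) = 3/2 + (5*(-21))/4 = 3/2 + (¼)*(-105) = 3/2 - 105/4 = -99/4)
V(J) = J - 4*J² (V(J) = J + (J*J)*(-4) = J + J²*(-4) = J - 4*J²)
V(228) - B(r(-20, p(5))) = 228*(1 - 4*228) - 1*(-99/4) = 228*(1 - 912) + 99/4 = 228*(-911) + 99/4 = -207708 + 99/4 = -830733/4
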